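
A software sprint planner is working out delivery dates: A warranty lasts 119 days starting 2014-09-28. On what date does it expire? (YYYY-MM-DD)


Start: 2014-09-28
Adding 119 days
Days remaining in September: 2
After September: 117 days still to add
October 2014: 31 days, 86 remaining
November 2014: 30 days, 56 remaining
December 2014: 31 days, 25 remaining
January 2015 has 31 days, need 25
Result: 2015-01-25

2015-01-25


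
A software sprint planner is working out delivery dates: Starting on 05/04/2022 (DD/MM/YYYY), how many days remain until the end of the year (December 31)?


Start: April 05, 2022
End: December 31, 2022
Days left in April: 25
May: 31
June: 30
July: 31
August: 31
... plus remaining months
Sum of remaining months: 245
Total: 25 + 245 = 270

270


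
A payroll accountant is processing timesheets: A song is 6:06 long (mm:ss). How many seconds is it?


Minutes: 6
Extra seconds: 6
Seconds per minute: 60
Minutes to seconds: 6 x 60 = 360
Total: 360 + 6 = 366

366


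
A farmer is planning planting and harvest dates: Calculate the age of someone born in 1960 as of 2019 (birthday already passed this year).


Birth year: 1960
Current year: 2019
Age = current year - birth year
Age = 2019 - 1960 = 59

59


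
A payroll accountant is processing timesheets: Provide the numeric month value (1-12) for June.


Calendar month order:
5. May
6. June <--
7. July
June is month number 6

6


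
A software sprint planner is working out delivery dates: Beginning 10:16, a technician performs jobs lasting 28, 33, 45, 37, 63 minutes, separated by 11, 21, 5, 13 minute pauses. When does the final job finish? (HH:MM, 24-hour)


Start: 10:16 = 616 min from midnight
  after task 1 (28 min): 10:44
  after break (11 min): 10:55
  after task 2 (33 min): 11:28
  after break (21 min): 11:49
  after task 3 (45 min): 12:34
  after break (5 min): 12:39
  after task 4 (37 min): 13:16
  after break (13 min): 13:29
  after task 5 (63 min): 14:32
Total elapsed: 256 minutes
End time: 14:32

14:32


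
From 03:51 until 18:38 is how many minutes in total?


Start time: 03:51 = 231 minutes from midnight
End time: 18:38 = 1118 minutes from midnight
Difference: 1118 - 231 = 887 minutes
That is 14 hours and 47 minutes

887


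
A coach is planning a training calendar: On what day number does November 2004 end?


Month: November
Year: 2004
November is a 30-day month
Total: 30 days

30


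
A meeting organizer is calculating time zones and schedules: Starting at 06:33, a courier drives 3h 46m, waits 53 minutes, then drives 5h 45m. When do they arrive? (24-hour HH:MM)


Depart: 06:33
Leg 1: +226 min -> 10:19
Layover: +53 min -> 11:12
Leg 2: +345 min -> 16:57
Total travel: 624 minutes = 10h 24m
Arrival: 16:57

16:57


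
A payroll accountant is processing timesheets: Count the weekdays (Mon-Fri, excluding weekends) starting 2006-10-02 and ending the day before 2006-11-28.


Start: 2006-10-02 (Monday)
End (exclusive): 2006-11-28 (Tuesday)
Total calendar days: 57
Full weeks: 57 // 7 = 8 -> 40 weekdays
Remaining 1 days starting on Monday:
  Mon(w) -> 1 weekdays
Total business days: 40 + 1 = 41

41


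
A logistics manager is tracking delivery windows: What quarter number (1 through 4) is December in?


Month: December (month 12)
Q1: January-March (months 1-3)
Q2: April-June (months 4-6)
Q3: July-September (months 7-9)
Q4: October-December (months 10-12)
Month 12 falls in Q4

4


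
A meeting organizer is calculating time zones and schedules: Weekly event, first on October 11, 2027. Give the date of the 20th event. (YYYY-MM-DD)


First occurrence: 2027-10-11 (occurrence 1)
Each occurrence is 7 days after the previous.
Occurrence 20 is 19 weeks after the first.
19 weeks = 133 days
2027-10-11 + 133 days = 2028-02-21

2028-02-21


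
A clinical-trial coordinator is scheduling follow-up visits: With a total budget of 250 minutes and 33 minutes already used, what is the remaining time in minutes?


Total budget: 250 minutes
Time used: 33 minutes
Remaining: 250 - 33 = 217 minutes
Percent used: 13.2%
Percent remaining: 86.8%

217


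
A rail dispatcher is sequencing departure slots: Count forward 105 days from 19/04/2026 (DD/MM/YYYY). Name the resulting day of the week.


Start: 2026-04-19 (Sunday)
Step 1 - find target date: add 105 days
  2026-04-19 + 105 days = 2026-08-02
Step 2 - day of week:
  105 mod 7 = 0
  Sunday + 0 days -> Sunday
Result: Sunday (2026-08-02)

Sunday


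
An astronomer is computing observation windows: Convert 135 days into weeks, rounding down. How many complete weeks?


Total days: 135
Days per week: 7
Division: 135 / 7 = 19 remainder 2
Complete weeks: 19
Remaining days: 2

19


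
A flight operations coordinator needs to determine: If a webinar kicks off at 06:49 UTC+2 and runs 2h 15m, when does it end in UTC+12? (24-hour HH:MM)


Start: 06:49 in UTC+2
Step 1 - add duration:
  minutes: 49 + 15 = 64 (carry 1h)
  hours: 6 + 2 + 1 = 9
  end in UTC+2: 09:04
Step 2 - convert UTC+2 -> UTC+12:
  offset difference: 12 - (2) = 10 hours
  9 + (10) = 19 -> mod 24 = 19
Result: 19:04 in UTC+12

19:04


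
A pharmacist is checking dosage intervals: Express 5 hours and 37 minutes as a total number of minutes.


Hours: 5
Extra minutes: 37
Minutes per hour: 60
Hours to minutes: 5 x 60 = 300
Total: 300 + 37 = 337

337


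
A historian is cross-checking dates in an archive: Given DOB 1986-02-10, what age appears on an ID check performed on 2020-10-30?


Birth: 1986-02-10
Reference: 2020-10-30
Year difference: 2020 - 1986 = 34
Has birthday (02-10) occurred by 10-30? Yes
Age in full years: 34

34


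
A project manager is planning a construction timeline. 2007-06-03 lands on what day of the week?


Date: 2007-06-03
January 1, 2007 is a Monday
Day of year: 154
Offset from Jan 1: 153 days
153 mod 7 = 6
Result: Sunday

Sunday


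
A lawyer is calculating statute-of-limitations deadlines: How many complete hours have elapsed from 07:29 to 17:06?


Start: 07:29
End: 17:06
Hour difference: 17 - 7 = 10 hours
Minute difference: 6 - 29 = -23 minutes
Total minutes: 577
Complete hours: 577 / 60 = 9 (remainder 37)

9


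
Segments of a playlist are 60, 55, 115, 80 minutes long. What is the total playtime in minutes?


Durations: 60, 55, 115, 80
Running sum: 60
+ 55 = 115
+ 115 = 230
+ 80 = 310
Total duration: 310 minutes
That is 5 hours and 10 minutes

310


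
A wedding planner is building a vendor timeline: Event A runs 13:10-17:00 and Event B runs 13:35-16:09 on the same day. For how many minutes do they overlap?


Interval A: [790, 1020] minutes from midnight
Interval B: [815, 969] minutes from midnight
Overlap start = max(790, 815) = 815
Overlap end = min(1020, 969) = 969
Overlap = 969 - 815 = 154 minutes

154


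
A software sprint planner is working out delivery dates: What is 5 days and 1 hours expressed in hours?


Days: 5
Extra hours: 1
Hours per day: 24
Days to hours: 5 x 24 = 120
Total: 120 + 1 = 121

121


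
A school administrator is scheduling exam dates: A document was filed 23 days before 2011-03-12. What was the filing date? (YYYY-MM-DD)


Start: 2011-03-12
Subtracting 23 days
Days already passed in March: 12
After going back through March: 11 more days to subtract
February 2011 has 28 days, need 11
Result: 2011-02-17

2011-02-17


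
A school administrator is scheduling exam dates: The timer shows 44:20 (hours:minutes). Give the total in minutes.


Hours: 44
Minutes: 20
Convert hours to minutes: 44 x 60 = 2640
Add remaining minutes: 2640 + 20 = 2660

2660


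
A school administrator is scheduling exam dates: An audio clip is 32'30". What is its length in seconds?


Minutes: 32
Seconds: 30
Convert minutes to seconds: 32 x 60 = 1920
Add remaining seconds: 1920 + 30 = 1950

1950


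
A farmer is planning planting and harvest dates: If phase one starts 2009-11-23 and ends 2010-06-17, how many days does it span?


Start date: 2009-11-23
End date: 2010-06-17
Nov 2009: +8 days
Dec 2009: +31 days
Jan 2010: +31 days
... (5 more months)
Total: 206 days

206


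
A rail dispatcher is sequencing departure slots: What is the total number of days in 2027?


Year: 2027
Check leap year rules:
Divisible by 4? No
2027 is not a leap year
Days: 365

365


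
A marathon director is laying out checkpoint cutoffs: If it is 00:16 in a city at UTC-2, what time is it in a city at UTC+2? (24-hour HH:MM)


Local time: 00:16 at UTC-2 (offset -2h)
Target zone: UTC+2 (offset 2h)
Difference: 2 - (-2) = 4 hours
Calculation: 0 + (4) = 4
Result: 04:16

04:16


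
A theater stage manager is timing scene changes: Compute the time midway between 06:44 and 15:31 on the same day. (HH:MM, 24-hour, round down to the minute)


Start time: 06:44 = 404 minutes from midnight
End time: 15:31 = 931 minutes from midnight
Sum: 404 + 931 = 1335
Midpoint: 1335 / 2 = 667 minutes
Convert: 667 / 60 = 11 hours, 7 minutes
Result: 11:07

11:07


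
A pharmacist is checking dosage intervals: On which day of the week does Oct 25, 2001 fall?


Date: 2001-10-25
January 1, 2001 is a Monday
Day of year: 298
Offset from Jan 1: 297 days
297 mod 7 = 3
Result: Thursday

Thursday


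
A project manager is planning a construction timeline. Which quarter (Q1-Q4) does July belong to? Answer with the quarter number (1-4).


Month: July (month 7)
Q1: January-March (months 1-3)
Q2: April-June (months 4-6)
Q3: July-September (months 7-9)
Q4: October-December (months 10-12)
Month 7 falls in Q3

3


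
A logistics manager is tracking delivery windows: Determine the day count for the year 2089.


Year: 2089
Check leap year rules:
Divisible by 4? No
2089 is not a leap year
Days: 365

365


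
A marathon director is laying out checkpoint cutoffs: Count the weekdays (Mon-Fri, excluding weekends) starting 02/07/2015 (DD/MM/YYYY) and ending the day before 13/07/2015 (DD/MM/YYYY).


Start: 2015-07-02 (Thursday)
End (exclusive): 2015-07-13 (Monday)
Total calendar days: 11
Full weeks: 11 // 7 = 1 -> 5 weekdays
Remaining 4 days starting on Thursday:
  Thu(w), Fri(w), Sat(-), Sun(-) -> 2 weekdays
Total business days: 5 + 2 = 7

7


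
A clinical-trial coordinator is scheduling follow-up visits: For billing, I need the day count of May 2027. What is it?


Month: May
Year: 2027
May is a 31-day month
Total: 31 days

31


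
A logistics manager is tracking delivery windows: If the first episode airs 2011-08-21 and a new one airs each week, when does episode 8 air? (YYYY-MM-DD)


First occurrence: 2011-08-21 (occurrence 1)
Each occurrence is 7 days after the previous.
Occurrence 8 is 7 weeks after the first.
7 weeks = 49 days
2011-08-21 + 49 days = 2011-10-09

2011-10-09


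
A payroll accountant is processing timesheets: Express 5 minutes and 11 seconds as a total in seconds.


Minutes: 5
Seconds: 11
Convert minutes to seconds: 5 x 60 = 300
Add remaining seconds: 300 + 11 = 311

311


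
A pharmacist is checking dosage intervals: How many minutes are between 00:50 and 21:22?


Start time: 00:50 = 50 minutes from midnight
End time: 21:22 = 1282 minutes from midnight
Difference: 1282 - 50 = 1232 minutes
That is 20 hours and 32 minutes

1232


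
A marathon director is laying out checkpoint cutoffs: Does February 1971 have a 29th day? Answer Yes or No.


Year: 1971
Divisible by 4? 1971 / 4 = 492.75 -> No
Not divisible by 4, so NOT a leap year

No


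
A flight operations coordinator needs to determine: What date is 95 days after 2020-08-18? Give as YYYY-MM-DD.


Start: 2020-08-18
Adding 95 days
Days remaining in August: 13
After August: 82 days still to add
September 2020: 30 days, 52 remaining
October 2020: 31 days, 21 remaining
November 2020 has 30 days, need 21
Result: 2020-11-21

2020-11-21


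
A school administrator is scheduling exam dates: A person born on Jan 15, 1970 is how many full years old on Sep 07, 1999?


Birth: 1970-01-15
Reference: 1999-09-07
Year difference: 1999 - 1970 = 29
Has birthday (01-15) occurred by 09-07? Yes
Age in full years: 29

29


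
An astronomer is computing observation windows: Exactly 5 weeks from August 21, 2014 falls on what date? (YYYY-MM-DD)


Start: 2014-08-21
Weeks to add: 5
Convert to days: 5 x 7 = 35 days
Add 35 days to 2014-08-21
Result: 2014-09-25

2014-09-25


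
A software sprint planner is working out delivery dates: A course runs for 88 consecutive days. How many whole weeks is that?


Total days: 88
Days per week: 7
Division: 88 / 7 = 12 remainder 4
Complete weeks: 12
Remaining days: 4

12


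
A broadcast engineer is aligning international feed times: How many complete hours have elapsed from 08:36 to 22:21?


Start: 08:36
End: 22:21
Hour difference: 22 - 8 = 14 hours
Minute difference: 21 - 36 = -15 minutes
Total minutes: 825
Complete hours: 825 / 60 = 13 (remainder 45)

13


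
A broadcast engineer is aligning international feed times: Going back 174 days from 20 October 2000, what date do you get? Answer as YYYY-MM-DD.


Start: 2000-10-20
Subtracting 174 days
Days already passed in October: 20
After going back through October: 154 more days to subtract
September 2000: 30 days, 124 remaining
August 2000: 31 days, 93 remaining
July 2000: 31 days, 62 remaining
June 2000: 30 days, 32 remaining
Result: 2000-04-29

2000-04-29


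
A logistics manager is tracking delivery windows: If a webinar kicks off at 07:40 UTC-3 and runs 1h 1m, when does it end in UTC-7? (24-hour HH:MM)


Start: 07:40 in UTC-3
Step 1 - add duration:
  minutes: 40 + 1 = 41
  hours: 7 + 1 + 0 = 8
  end in UTC-3: 08:41
Step 2 - convert UTC-3 -> UTC-7:
  offset difference: -7 - (-3) = -4 hours
  8 + (-4) = 4 -> mod 24 = 4
Result: 04:41 in UTC-7

04:41


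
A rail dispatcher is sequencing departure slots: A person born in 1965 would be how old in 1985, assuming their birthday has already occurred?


Birth year: 1965
Current year: 1985
Age = current year - birth year
Age = 1985 - 1965 = 20

20


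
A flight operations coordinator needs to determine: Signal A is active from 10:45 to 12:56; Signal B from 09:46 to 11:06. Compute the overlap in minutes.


Interval A: [645, 776] minutes from midnight
Interval B: [586, 666] minutes from midnight
Overlap start = max(645, 586) = 645
Overlap end = min(776, 666) = 666
Overlap = 666 - 645 = 21 minutes

21


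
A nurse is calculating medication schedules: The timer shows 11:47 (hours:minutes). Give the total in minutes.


Hours: 11
Minutes: 47
Convert hours to minutes: 11 x 60 = 660
Add remaining minutes: 660 + 47 = 707

707


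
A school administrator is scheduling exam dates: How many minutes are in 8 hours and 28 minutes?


Hours: 8
Extra minutes: 28
Minutes per hour: 60
Hours to minutes: 8 x 60 = 480
Total: 480 + 28 = 508

508


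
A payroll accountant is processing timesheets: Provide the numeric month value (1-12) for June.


Calendar month order:
5. May
6. June <--
7. July
June is month number 6

6


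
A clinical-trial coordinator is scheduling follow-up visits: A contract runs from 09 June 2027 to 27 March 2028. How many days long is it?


Start date: 2027-06-09
End date: 2028-03-27
Jun 2027: +22 days
Jul 2027: +31 days
Aug 2027: +31 days
... (7 more months)
Total: 292 days

292


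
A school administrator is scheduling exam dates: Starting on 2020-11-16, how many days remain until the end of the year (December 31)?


Start: November 16, 2020
End: December 31, 2020
Days left in November: 14
December: 31
Sum of remaining months: 31
Total: 14 + 31 = 45

45


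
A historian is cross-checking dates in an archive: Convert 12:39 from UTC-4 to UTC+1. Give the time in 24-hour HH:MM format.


Local time: 12:39 at UTC-4 (offset -4h)
Target zone: UTC+1 (offset 1h)
Difference: 1 - (-4) = 5 hours
Calculation: 12 + (5) = 17
Result: 17:39

17:39


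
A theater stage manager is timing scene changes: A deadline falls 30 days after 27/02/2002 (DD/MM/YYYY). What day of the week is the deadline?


Start: 2002-02-27 (Wednesday)
Step 1 - find target date: add 30 days
  2002-02-27 + 30 days = 2002-03-29
Step 2 - day of week:
  30 mod 7 = 2
  Wednesday + 2 days -> Friday
Result: Friday (2002-03-29)

Friday


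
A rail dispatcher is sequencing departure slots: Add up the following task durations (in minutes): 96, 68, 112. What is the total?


Durations: 96, 68, 112
Running sum: 96
+ 68 = 164
+ 112 = 276
Total duration: 276 minutes
That is 4 hours and 36 minutes

276


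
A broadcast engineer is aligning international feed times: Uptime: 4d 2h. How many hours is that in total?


Days: 4
Extra hours: 2
Hours per day: 24
Days to hours: 4 x 24 = 96
Total: 96 + 2 = 98

98


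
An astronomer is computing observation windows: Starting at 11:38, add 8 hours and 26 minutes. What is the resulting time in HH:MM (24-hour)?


Start time: 11:38
Adding: 8 hours 26 minutes
Minutes: 38 + 26 = 64
Minute overflow: 64 >= 60, so carry 1 hour, minutes = 4
Hours: 11 + 8 + 1 = 20
Result: 20:04

20:04


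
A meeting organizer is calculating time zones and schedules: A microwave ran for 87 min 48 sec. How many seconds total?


Minutes: 87
Extra seconds: 48
Seconds per minute: 60
Minutes to seconds: 87 x 60 = 5220
Total: 5220 + 48 = 5268

5268


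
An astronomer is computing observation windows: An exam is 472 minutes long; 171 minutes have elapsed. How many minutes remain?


Total budget: 472 minutes
Time used: 171 minutes
Remaining: 472 - 171 = 301 minutes
Percent used: 36.2%
Percent remaining: 63.8%

301


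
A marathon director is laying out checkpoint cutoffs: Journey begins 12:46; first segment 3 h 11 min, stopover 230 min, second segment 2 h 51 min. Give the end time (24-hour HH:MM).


Depart: 12:46
Leg 1: +191 min -> 15:57
Layover: +230 min -> 19:47
Leg 2: +171 min -> 22:38
Total travel: 592 minutes = 9h 52m
Arrival: 22:38

22:38


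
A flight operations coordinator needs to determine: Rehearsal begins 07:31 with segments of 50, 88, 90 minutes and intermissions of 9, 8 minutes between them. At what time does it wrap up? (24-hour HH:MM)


Start: 07:31 = 451 min from midnight
  after task 1 (50 min): 08:21
  after break (9 min): 08:30
  after task 2 (88 min): 09:58
  after break (8 min): 10:06
  after task 3 (90 min): 11:36
Total elapsed: 245 minutes
End time: 11:36

11:36


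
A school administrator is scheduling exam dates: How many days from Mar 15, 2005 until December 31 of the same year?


Start: March 15, 2005
End: December 31, 2005
Days left in March: 16
April: 30
May: 31
June: 30
July: 31
... plus remaining months
Sum of remaining months: 275
Total: 16 + 275 = 291

291


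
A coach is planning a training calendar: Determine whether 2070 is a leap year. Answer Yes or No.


Year: 2070
Divisible by 4? 2070 / 4 = 517.5 -> No
Not divisible by 4, so NOT a leap year

No


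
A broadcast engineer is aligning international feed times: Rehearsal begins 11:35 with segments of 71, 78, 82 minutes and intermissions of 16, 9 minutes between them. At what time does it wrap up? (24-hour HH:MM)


Start: 11:35 = 695 min from midnight
  after task 1 (71 min): 12:46
  after break (16 min): 13:02
  after task 2 (78 min): 14:20
  after break (9 min): 14:29
  after task 3 (82 min): 15:51
Total elapsed: 256 minutes
End time: 15:51

15:51


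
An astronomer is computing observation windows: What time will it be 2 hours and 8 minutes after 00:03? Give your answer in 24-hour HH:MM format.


Start time: 00:03
Adding: 2 hours 8 minutes
Minutes: 3 + 8 = 11
Hours: 0 + 2 + 0 = 2
Result: 02:11

02:11


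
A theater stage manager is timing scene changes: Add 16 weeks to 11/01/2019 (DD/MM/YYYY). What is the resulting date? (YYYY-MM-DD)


Start: 2019-01-11
Weeks to add: 16
Convert to days: 16 x 7 = 112 days
Add 112 days to 2019-01-11
Result: 2019-05-03

2019-05-03


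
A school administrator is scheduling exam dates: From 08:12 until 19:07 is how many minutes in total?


Start time: 08:12 = 492 minutes from midnight
End time: 19:07 = 1147 minutes from midnight
Difference: 1147 - 492 = 655 minutes
That is 10 hours and 55 minutes

655


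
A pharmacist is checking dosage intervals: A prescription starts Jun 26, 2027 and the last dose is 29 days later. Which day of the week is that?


Start: 2027-06-26 (Saturday)
Step 1 - find target date: add 29 days
  2027-06-26 + 29 days = 2027-07-25
Step 2 - day of week:
  29 mod 7 = 1
  Saturday + 1 days -> Sunday
Result: Sunday (2027-07-25)

Sunday


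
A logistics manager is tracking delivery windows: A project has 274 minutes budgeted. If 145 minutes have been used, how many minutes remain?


Total budget: 274 minutes
Time used: 145 minutes
Remaining: 274 - 145 = 129 minutes
Percent used: 52.9%
Percent remaining: 47.1%

129


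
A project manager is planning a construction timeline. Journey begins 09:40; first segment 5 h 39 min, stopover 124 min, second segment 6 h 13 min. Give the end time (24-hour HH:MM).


Depart: 09:40
Leg 1: +339 min -> 15:19
Layover: +124 min -> 17:23
Leg 2: +373 min -> 23:36
Total travel: 836 minutes = 13h 56m
Arrival: 23:36

23:36


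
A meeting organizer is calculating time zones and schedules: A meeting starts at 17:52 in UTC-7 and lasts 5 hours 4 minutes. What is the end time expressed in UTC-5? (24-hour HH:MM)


Start: 17:52 in UTC-7
Step 1 - add duration:
  minutes: 52 + 4 = 56
  hours: 17 + 5 + 0 = 22
  end in UTC-7: 22:56
Step 2 - convert UTC-7 -> UTC-5:
  offset difference: -5 - (-7) = 2 hours
  22 + (2) = 24 -> mod 24 = 0
Result: 00:56 in UTC-5

00:56


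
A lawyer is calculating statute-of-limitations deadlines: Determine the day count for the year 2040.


Year: 2040
Check leap year rules:
Divisible by 4? Yes
Divisible by 100? No
2040 is a leap year
Days: 366

366


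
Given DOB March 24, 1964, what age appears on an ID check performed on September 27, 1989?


Birth: 1964-03-24
Reference: 1989-09-27
Year difference: 1989 - 1964 = 25
Has birthday (03-24) occurred by 09-27? Yes
Age in full years: 25

25


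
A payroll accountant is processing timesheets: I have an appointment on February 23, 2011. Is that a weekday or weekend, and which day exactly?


Date: 2011-02-23
January 1, 2011 is a Saturday
Day of year: 54
Offset from Jan 1: 53 days
53 mod 7 = 4
Result: Wednesday

Wednesday


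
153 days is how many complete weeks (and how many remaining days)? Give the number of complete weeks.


Total days: 153
Days per week: 7
Division: 153 / 7 = 21 remainder 6
Complete weeks: 21
Remaining days: 6

21


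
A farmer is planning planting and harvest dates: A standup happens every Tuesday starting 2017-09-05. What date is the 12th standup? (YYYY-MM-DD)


First occurrence: 2017-09-05 (occurrence 1)
Each occurrence is 7 days after the previous.
Occurrence 12 is 11 weeks after the first.
11 weeks = 77 days
2017-09-05 + 77 days = 2017-11-21

2017-11-21


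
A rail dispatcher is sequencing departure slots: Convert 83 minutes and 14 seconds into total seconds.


Minutes: 83
Seconds: 14
Convert minutes to seconds: 83 x 60 = 4980
Add remaining seconds: 4980 + 14 = 4994

4994


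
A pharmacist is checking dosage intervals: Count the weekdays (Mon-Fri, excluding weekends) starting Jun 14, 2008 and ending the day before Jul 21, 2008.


Start: 2008-06-14 (Saturday)
End (exclusive): 2008-07-21 (Monday)
Total calendar days: 37
Full weeks: 37 // 7 = 5 -> 25 weekdays
Remaining 2 days starting on Saturday:
  Sat(-), Sun(-) -> 0 weekdays
Total business days: 25 + 0 = 25

25


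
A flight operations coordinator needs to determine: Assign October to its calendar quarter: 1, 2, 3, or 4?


Month: October (month 10)
Q1: January-March (months 1-3)
Q2: April-June (months 4-6)
Q3: July-September (months 7-9)
Q4: October-December (months 10-12)
Month 10 falls in Q4

4


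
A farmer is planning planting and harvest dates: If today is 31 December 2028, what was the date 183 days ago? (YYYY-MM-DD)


Start: 2028-12-31
Subtracting 183 days
Days already passed in December: 31
After going back through December: 152 more days to subtract
November 2028: 30 days, 122 remaining
October 2028: 31 days, 91 remaining
September 2028: 30 days, 61 remaining
August 2028: 31 days, 30 remaining
Result: 2028-07-01

2028-07-01


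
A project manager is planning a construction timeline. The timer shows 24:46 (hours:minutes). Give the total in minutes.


Hours: 24
Minutes: 46
Convert hours to minutes: 24 x 60 = 1440
Add remaining minutes: 1440 + 46 = 1486

1486


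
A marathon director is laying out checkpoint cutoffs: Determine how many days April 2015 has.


Month: April
Year: 2015
April is a 30-day month
Total: 30 days

30


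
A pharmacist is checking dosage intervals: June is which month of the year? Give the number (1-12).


Calendar month order:
5. May
6. June <--
7. July
June is month number 6

6


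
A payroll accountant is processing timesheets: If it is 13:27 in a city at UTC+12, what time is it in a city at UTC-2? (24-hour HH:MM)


Local time: 13:27 at UTC+12 (offset 12h)
Target zone: UTC-2 (offset -2h)
Difference: -2 - (12) = -14 hours
Calculation: 13 + (-14) = -1
Wraparound: (-1) mod 24 = 23
Result: 23:27

23:27


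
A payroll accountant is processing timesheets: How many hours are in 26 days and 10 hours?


Days: 26
Extra hours: 10
Hours per day: 24
Days to hours: 26 x 24 = 624
Total: 624 + 10 = 634

634


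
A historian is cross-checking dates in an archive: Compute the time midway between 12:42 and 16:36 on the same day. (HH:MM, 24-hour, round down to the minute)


Start time: 12:42 = 762 minutes from midnight
End time: 16:36 = 996 minutes from midnight
Sum: 762 + 996 = 1758
Midpoint: 1758 / 2 = 879 minutes
Convert: 879 / 60 = 14 hours, 39 minutes
Result: 14:39

14:39


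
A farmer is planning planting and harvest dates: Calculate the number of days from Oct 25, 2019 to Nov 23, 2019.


Start date: 2019-10-25
End date: 2019-11-23
Oct 2019: +7 days
Nov 2019: +22 days
Total: 29 days

29


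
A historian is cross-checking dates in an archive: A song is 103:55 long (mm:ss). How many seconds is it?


Minutes: 103
Extra seconds: 55
Seconds per minute: 60
Minutes to seconds: 103 x 60 = 6180
Total: 6180 + 55 = 6235

6235


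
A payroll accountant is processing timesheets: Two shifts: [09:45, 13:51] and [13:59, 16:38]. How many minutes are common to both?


Interval A: [585, 831] minutes from midnight
Interval B: [839, 998] minutes from midnight
Overlap start = max(585, 839) = 839
Overlap end = min(831, 998) = 831
End <= start, so the intervals do not overlap: 0 minutes

0


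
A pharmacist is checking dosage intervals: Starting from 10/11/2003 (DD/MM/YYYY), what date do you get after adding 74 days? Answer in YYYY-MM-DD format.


Start: 2003-11-10
Adding 74 days
Days remaining in November: 20
After November: 54 days still to add
December 2003: 31 days, 23 remaining
January 2004 has 31 days, need 23
Result: 2004-01-23

2004-01-23


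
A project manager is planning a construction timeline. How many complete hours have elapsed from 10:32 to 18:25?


Start: 10:32
End: 18:25
Hour difference: 18 - 10 = 8 hours
Minute difference: 25 - 32 = -7 minutes
Total minutes: 473
Complete hours: 473 / 60 = 7 (remainder 53)

7


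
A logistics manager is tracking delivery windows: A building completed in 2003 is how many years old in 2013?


Birth year: 2003
Current year: 2013
Age = current year - birth year
Age = 2013 - 2003 = 10

10


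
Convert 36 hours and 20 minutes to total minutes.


Hours: 36
Extra minutes: 20
Minutes per hour: 60
Hours to minutes: 36 x 60 = 2160
Total: 2160 + 20 = 2180

2180


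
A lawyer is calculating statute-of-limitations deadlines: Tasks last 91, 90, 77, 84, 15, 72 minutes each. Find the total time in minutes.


Durations: 91, 90, 77, 84, 15, 72
Running sum: 91
+ 90 = 181
+ 77 = 258
+ 84 = 342
+ 15 = 357
+ 72 = 429
Total duration: 429 minutes
That is 7 hours and 9 minutes

429


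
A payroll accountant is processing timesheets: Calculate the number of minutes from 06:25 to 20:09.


Start time: 06:25 = 385 minutes from midnight
End time: 20:09 = 1209 minutes from midnight
Difference: 1209 - 385 = 824 minutes
That is 13 hours and 44 minutes

824


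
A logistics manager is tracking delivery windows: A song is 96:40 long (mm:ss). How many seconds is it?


Minutes: 96
Extra seconds: 40
Seconds per minute: 60
Minutes to seconds: 96 x 60 = 5760
Total: 5760 + 40 = 5800

5800


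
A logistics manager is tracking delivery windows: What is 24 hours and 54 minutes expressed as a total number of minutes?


Hours: 24
Minutes: 54
Convert hours to minutes: 24 x 60 = 1440
Add remaining minutes: 1440 + 54 = 1494

1494


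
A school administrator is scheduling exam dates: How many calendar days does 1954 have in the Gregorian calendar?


Year: 1954
Check leap year rules:
Divisible by 4? No
1954 is not a leap year
Days: 365

365


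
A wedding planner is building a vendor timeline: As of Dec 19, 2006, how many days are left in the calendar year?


Start: December 19, 2006
End: December 31, 2006
Days left in December: 12
Total: 12 days

12


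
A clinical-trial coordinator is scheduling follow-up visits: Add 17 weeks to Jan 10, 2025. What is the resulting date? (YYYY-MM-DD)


Start: 2025-01-10
Weeks to add: 17
Convert to days: 17 x 7 = 119 days
Add 119 days to 2025-01-10
Result: 2025-05-09

2025-05-09


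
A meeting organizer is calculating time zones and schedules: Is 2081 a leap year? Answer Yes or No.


Year: 2081
Divisible by 4? 2081 / 4 = 520.25 -> No
Not divisible by 4, so NOT a leap year

No


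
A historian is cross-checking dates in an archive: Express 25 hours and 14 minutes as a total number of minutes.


Hours: 25
Extra minutes: 14
Minutes per hour: 60
Hours to minutes: 25 x 60 = 1500
Total: 1500 + 14 = 1514

1514


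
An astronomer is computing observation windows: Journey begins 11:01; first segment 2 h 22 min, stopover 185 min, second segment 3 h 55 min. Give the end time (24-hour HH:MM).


Depart: 11:01
Leg 1: +142 min -> 13:23
Layover: +185 min -> 16:28
Leg 2: +235 min -> 20:23
Total travel: 562 minutes = 9h 22m
Arrival: 20:23

20:23


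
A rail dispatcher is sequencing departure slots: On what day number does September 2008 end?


Month: September
Year: 2008
September is a 30-day month
Total: 30 days

30


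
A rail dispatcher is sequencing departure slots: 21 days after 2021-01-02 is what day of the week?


Start: 2021-01-02 (Saturday)
Step 1 - find target date: add 21 days
  2021-01-02 + 21 days = 2021-01-23
Step 2 - day of week:
  21 mod 7 = 0
  Saturday + 0 days -> Saturday
Result: Saturday (2021-01-23)

Saturday


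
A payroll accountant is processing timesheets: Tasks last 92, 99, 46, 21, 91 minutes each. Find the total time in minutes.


Durations: 92, 99, 46, 21, 91
Running sum: 92
+ 99 = 191
+ 46 = 237
+ 21 = 258
+ 91 = 349
Total duration: 349 minutes
That is 5 hours and 49 minutes

349


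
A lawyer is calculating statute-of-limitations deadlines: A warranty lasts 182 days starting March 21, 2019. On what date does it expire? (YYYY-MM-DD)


Start: 2019-03-21
Adding 182 days
Days remaining in March: 10
After March: 172 days still to add
April 2019: 30 days, 142 remaining
May 2019: 31 days, 111 remaining
June 2019: 30 days, 81 remaining
July 2019: 31 days, 50 remaining
Result: 2019-09-19

2019-09-19


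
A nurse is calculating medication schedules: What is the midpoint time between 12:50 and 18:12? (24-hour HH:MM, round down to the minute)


Start time: 12:50 = 770 minutes from midnight
End time: 18:12 = 1092 minutes from midnight
Sum: 770 + 1092 = 1862
Midpoint: 1862 / 2 = 931 minutes
Convert: 931 / 60 = 15 hours, 31 minutes
Result: 15:31

15:31


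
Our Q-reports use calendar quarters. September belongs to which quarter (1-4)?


Month: September (month 9)
Q1: January-March (months 1-3)
Q2: April-June (months 4-6)
Q3: July-September (months 7-9)
Q4: October-December (months 10-12)
Month 9 falls in Q3

3


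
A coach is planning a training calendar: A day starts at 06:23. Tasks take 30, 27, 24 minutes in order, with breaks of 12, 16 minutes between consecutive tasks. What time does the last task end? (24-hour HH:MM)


Start: 06:23 = 383 min from midnight
  after task 1 (30 min): 06:53
  after break (12 min): 07:05
  after task 2 (27 min): 07:32
  after break (16 min): 07:48
  after task 3 (24 min): 08:12
Total elapsed: 109 minutes
End time: 08:12

08:12


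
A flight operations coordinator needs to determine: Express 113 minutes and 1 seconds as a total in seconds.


Minutes: 113
Seconds: 1
Convert minutes to seconds: 113 x 60 = 6780
Add remaining seconds: 6780 + 1 = 6781

6781


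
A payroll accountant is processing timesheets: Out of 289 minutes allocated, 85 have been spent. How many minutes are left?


Total budget: 289 minutes
Time used: 85 minutes
Remaining: 289 - 85 = 204 minutes
Percent used: 29.4%
Percent remaining: 70.6%

204


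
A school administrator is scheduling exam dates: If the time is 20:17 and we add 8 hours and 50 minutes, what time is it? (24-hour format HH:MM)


Start time: 20:17
Adding: 8 hours 50 minutes
Minutes: 17 + 50 = 67
Minute overflow: 67 >= 60, so carry 1 hour, minutes = 7
Hours: 20 + 8 + 1 = 29
Hour wraparound: 29 mod 24 = 5
Result: 05:07

05:07


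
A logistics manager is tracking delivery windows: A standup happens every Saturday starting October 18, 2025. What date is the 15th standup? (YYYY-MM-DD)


First occurrence: 2025-10-18 (occurrence 1)
Each occurrence is 7 days after the previous.
Occurrence 15 is 14 weeks after the first.
14 weeks = 98 days
2025-10-18 + 98 days = 2026-01-24

2026-01-24


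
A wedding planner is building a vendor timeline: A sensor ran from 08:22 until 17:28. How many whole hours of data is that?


Start: 08:22
End: 17:28
Hour difference: 17 - 8 = 9 hours
Minute difference: 28 - 22 = 6 minutes
Total minutes: 546
Complete hours: 546 / 60 = 9 (remainder 6)

9


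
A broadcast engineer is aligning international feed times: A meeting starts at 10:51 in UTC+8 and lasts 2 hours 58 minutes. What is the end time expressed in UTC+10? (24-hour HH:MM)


Start: 10:51 in UTC+8
Step 1 - add duration:
  minutes: 51 + 58 = 109 (carry 1h)
  hours: 10 + 2 + 1 = 13
  end in UTC+8: 13:49
Step 2 - convert UTC+8 -> UTC+10:
  offset difference: 10 - (8) = 2 hours
  13 + (2) = 15 -> mod 24 = 15
Result: 15:49 in UTC+10

15:49


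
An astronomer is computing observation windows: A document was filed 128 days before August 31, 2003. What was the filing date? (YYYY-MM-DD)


Start: 2003-08-31
Subtracting 128 days
Days already passed in August: 31
After going back through August: 97 more days to subtract
July 2003: 31 days, 66 remaining
June 2003: 30 days, 36 remaining
May 2003: 31 days, 5 remaining
April 2003 has 30 days, need 5
Result: 2003-04-25

2003-04-25


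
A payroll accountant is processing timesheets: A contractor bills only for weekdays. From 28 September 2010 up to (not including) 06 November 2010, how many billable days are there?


Start: 2010-09-28 (Tuesday)
End (exclusive): 2010-11-06 (Saturday)
Total calendar days: 39
Full weeks: 39 // 7 = 5 -> 25 weekdays
Remaining 4 days starting on Tuesday:
  Tue(w), Wed(w), Thu(w), Fri(w) -> 4 weekdays
Total business days: 25 + 4 = 29

29


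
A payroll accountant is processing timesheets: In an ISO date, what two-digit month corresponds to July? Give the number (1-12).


Calendar month order:
6. June
7. July <--
8. August
July is month number 7

7


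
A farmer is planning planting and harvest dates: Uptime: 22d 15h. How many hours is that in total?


Days: 22
Extra hours: 15
Hours per day: 24
Days to hours: 22 x 24 = 528
Total: 528 + 15 = 543

543


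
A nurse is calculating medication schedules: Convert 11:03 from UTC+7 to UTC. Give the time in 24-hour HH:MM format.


Local time: 11:03 at UTC+7 (offset 7h)
Target zone: UTC (offset 0h)
Difference: 0 - (7) = -7 hours
Calculation: 11 + (-7) = 4
Result: 04:03

04:03


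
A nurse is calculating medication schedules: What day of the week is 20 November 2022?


Date: 2022-11-20
January 1, 2022 is a Saturday
Day of year: 324
Offset from Jan 1: 323 days
323 mod 7 = 1
Result: Sunday

Sunday


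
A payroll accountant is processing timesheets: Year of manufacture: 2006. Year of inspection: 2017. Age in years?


Birth year: 2006
Current year: 2017
Age = current year - birth year
Age = 2017 - 2006 = 11

11


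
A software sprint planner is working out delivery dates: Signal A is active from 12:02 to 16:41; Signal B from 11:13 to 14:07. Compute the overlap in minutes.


Interval A: [722, 1001] minutes from midnight
Interval B: [673, 847] minutes from midnight
Overlap start = max(722, 673) = 722
Overlap end = min(1001, 847) = 847
Overlap = 847 - 722 = 125 minutes

125


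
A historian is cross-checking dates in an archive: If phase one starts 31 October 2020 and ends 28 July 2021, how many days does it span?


Start date: 2020-10-31
End date: 2021-07-28
Oct 2020: +1 days
Nov 2020: +30 days
Dec 2020: +31 days
... (7 more months)
Total: 270 days

270


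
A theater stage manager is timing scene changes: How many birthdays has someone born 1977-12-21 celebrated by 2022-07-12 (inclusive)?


Birth: 1977-12-21
Reference: 2022-07-12
Year difference: 2022 - 1977 = 45
Has birthday (12-21) occurred by 07-12? No
Birthday not yet reached this year -> subtract 1
Age in full years: 44

44


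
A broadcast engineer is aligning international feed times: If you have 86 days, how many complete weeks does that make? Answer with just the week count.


Total days: 86
Days per week: 7
Division: 86 / 7 = 12 remainder 2
Complete weeks: 12
Remaining days: 2

12


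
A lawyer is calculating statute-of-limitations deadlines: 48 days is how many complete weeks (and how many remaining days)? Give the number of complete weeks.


Total days: 48
Days per week: 7
Division: 48 / 7 = 6 remainder 6
Complete weeks: 6
Remaining days: 6

6


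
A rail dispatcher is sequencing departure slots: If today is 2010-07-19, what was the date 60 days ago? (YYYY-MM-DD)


Start: 2010-07-19
Subtracting 60 days
Days already passed in July: 19
After going back through July: 41 more days to subtract
June 2010: 30 days, 11 remaining
May 2010 has 31 days, need 11
Result: 2010-05-20

2010-05-20


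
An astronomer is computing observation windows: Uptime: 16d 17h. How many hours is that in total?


Days: 16
Extra hours: 17
Hours per day: 24
Days to hours: 16 x 24 = 384
Total: 384 + 17 = 401

401


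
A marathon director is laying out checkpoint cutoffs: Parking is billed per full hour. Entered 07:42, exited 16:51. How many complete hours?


Start: 07:42
End: 16:51
Hour difference: 16 - 7 = 9 hours
Minute difference: 51 - 42 = 9 minutes
Total minutes: 549
Complete hours: 549 / 60 = 9 (remainder 9)

9


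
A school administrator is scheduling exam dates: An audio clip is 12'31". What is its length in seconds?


Minutes: 12
Seconds: 31
Convert minutes to seconds: 12 x 60 = 720
Add remaining seconds: 720 + 31 = 751

751


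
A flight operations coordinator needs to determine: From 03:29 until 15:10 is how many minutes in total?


Start time: 03:29 = 209 minutes from midnight
End time: 15:10 = 910 minutes from midnight
Difference: 910 - 209 = 701 minutes
That is 11 hours and 41 minutes

701


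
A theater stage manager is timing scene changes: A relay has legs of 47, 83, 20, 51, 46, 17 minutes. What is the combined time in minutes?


Durations: 47, 83, 20, 51, 46, 17
Running sum: 47
+ 83 = 130
+ 20 = 150
+ 51 = 201
+ 46 = 247
+ 17 = 264
Total duration: 264 minutes
That is 4 hours and 24 minutes

264


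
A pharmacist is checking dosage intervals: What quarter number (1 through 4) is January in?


Month: January (month 1)
Q1: January-March (months 1-3)
Q2: April-June (months 4-6)
Q3: July-September (months 7-9)
Q4: October-December (months 10-12)
Month 1 falls in Q1

1
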